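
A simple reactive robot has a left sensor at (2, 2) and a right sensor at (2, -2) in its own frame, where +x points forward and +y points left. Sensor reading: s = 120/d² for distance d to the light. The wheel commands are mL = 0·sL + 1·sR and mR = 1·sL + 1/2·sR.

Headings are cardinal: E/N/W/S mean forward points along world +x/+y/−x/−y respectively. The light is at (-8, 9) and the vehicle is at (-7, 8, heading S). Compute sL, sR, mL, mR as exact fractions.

left sensor world pos  = (-5, 6); dL² = 18
right sensor world pos = (-9, 6); dR² = 10
sL = 120/18 = 20/3
sR = 120/10 = 12
mL = 0·sL + 1·sR = 12
mR = 1·sL + 1/2·sR = 38/3

20/3 12 12 38/3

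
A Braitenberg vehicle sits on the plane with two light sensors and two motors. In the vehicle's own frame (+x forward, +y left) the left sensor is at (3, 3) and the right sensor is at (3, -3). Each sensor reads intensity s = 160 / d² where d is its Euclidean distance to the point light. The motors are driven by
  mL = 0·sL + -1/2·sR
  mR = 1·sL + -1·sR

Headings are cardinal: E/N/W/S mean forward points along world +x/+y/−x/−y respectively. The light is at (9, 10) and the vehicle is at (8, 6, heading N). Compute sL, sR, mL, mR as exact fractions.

left sensor world pos  = (5, 9); dL² = 17
right sensor world pos = (11, 9); dR² = 5
sL = 160/17 = 160/17
sR = 160/5 = 32
mL = 0·sL + -1/2·sR = -16
mR = 1·sL + -1·sR = -384/17

160/17 32 -16 -384/17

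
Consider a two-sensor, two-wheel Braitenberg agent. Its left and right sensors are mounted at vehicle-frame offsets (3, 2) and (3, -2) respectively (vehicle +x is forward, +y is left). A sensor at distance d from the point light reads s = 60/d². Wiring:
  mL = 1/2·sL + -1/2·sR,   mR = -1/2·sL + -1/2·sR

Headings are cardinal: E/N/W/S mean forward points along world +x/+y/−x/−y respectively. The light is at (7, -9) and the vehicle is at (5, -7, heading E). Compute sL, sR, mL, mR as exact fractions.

left sensor world pos  = (8, -5); dL² = 17
right sensor world pos = (8, -9); dR² = 1
sL = 60/17 = 60/17
sR = 60/1 = 60
mL = 1/2·sL + -1/2·sR = -480/17
mR = -1/2·sL + -1/2·sR = -540/17

60/17 60 -480/17 -540/17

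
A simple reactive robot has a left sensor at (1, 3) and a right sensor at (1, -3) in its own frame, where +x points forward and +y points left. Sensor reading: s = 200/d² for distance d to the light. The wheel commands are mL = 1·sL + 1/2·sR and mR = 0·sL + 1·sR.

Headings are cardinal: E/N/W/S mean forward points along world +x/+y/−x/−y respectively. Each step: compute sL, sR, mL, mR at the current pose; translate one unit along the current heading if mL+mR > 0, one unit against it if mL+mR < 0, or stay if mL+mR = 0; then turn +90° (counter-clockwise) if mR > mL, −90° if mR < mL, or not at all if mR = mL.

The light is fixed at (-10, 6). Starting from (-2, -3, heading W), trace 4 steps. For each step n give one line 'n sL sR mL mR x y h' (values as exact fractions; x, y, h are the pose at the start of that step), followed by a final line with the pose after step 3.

0 200/193 40/17 7260/3281 40/17 -2 -3 W
1 1 50/29 54/29 50/29 -3 -3 S
2 40/41 40/17 1500/697 40/17 -3 -4 W
3 100/101 20/13 2310/1313 20/13 -4 -4 S
final -4 -5 W

n=0: pose=(-2,-3,W); sL=200/193, sR=40/17; mL=7260/3281, mR=40/17; mL+mR=14980/3281 → advance +1; mR−mL=460/3281 → turn +1·90°
n=1: pose=(-3,-3,S); sL=1, sR=50/29; mL=54/29, mR=50/29; mL+mR=104/29 → advance +1; mR−mL=-4/29 → turn -1·90°
n=2: pose=(-3,-4,W); sL=40/41, sR=40/17; mL=1500/697, mR=40/17; mL+mR=3140/697 → advance +1; mR−mL=140/697 → turn +1·90°
n=3: pose=(-4,-4,S); sL=100/101, sR=20/13; mL=2310/1313, mR=20/13; mL+mR=4330/1313 → advance +1; mR−mL=-290/1313 → turn -1·90°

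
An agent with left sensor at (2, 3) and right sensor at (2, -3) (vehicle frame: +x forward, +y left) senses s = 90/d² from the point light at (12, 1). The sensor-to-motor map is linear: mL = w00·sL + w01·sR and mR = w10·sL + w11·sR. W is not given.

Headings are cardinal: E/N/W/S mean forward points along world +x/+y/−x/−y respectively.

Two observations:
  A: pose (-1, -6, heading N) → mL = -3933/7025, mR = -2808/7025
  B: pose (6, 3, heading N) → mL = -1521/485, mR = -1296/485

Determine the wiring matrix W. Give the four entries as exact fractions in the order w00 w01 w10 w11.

obs A: pose=(-1,-6,N) → sL=90/281, sR=18/25, mL=-3933/7025, mR=-2808/7025
obs B: pose=(6,3,N) → sL=90/97, sR=18/5, mL=-1521/485, mR=-1296/485
sensor matrix S = [[90/281, 18/25], [90/97, 18/5]]; det S = 66096/136285
solve [mL_A; mL_B] = S·[w00; w01] and [mR_A; mR_B] = S·[w10; w11]:
  w00 = 1/2, w01 = -1, w10 = 1, w11 = -1

1/2 -1 1 -1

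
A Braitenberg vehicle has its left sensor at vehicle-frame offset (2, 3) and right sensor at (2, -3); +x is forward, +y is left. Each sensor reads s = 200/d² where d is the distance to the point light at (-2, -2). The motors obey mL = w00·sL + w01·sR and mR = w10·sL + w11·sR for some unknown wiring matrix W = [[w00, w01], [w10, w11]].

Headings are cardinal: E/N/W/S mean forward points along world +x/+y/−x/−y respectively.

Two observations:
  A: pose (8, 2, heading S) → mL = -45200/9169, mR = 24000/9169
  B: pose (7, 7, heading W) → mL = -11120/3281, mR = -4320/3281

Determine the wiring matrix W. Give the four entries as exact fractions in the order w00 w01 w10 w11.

obs A: pose=(8,2,S) → sL=200/173, sR=200/53, mL=-45200/9169, mR=24000/9169
obs B: pose=(7,7,W) → sL=40/17, sR=200/193, mL=-11120/3281, mR=-4320/3281
sensor matrix S = [[200/173, 200/53], [40/17, 200/193]]; det S = -231072000/30083489
solve [mL_A; mL_B] = S·[w00; w01] and [mR_A; mR_B] = S·[w10; w11]:
  w00 = -1, w01 = -1, w10 = -1, w11 = 1

-1 -1 -1 1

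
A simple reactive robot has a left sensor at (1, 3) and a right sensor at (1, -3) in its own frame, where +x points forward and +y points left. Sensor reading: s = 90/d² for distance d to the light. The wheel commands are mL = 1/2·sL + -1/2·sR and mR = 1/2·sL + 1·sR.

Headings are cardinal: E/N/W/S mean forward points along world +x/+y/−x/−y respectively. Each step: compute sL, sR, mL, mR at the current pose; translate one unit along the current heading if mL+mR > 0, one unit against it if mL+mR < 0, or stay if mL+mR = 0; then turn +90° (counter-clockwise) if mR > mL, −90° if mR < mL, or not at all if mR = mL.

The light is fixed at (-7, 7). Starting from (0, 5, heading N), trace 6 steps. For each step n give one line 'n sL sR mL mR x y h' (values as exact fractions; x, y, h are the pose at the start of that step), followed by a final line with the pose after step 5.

n=0: pose=(0,5,N); sL=90/17, sR=90/101; mL=3780/1717, mR=6075/1717; mL+mR=9855/1717 → advance +1; mR−mL=135/101 → turn +1·90°
n=1: pose=(0,6,W); sL=45/26, sR=9/4; mL=-27/104, mR=81/26; mL+mR=297/104 → advance +1; mR−mL=27/8 → turn +1·90°
n=2: pose=(-1,6,S); sL=18/17, sR=90/13; mL=-648/221, mR=1647/221; mL+mR=999/221 → advance +1; mR−mL=135/13 → turn +1·90°
n=3: pose=(-1,5,E); sL=9/5, sR=45/37; mL=54/185, mR=783/370; mL+mR=891/370 → advance +1; mR−mL=135/74 → turn +1·90°
n=4: pose=(0,5,N); sL=90/17, sR=90/101; mL=3780/1717, mR=6075/1717; mL+mR=9855/1717 → advance +1; mR−mL=135/101 → turn +1·90°
n=5: pose=(0,6,W); sL=45/26, sR=9/4; mL=-27/104, mR=81/26; mL+mR=297/104 → advance +1; mR−mL=27/8 → turn +1·90°

0 90/17 90/101 3780/1717 6075/1717 0 5 N
1 45/26 9/4 -27/104 81/26 0 6 W
2 18/17 90/13 -648/221 1647/221 -1 6 S
3 9/5 45/37 54/185 783/370 -1 5 E
4 90/17 90/101 3780/1717 6075/1717 0 5 N
5 45/26 9/4 -27/104 81/26 0 6 W
final -1 6 S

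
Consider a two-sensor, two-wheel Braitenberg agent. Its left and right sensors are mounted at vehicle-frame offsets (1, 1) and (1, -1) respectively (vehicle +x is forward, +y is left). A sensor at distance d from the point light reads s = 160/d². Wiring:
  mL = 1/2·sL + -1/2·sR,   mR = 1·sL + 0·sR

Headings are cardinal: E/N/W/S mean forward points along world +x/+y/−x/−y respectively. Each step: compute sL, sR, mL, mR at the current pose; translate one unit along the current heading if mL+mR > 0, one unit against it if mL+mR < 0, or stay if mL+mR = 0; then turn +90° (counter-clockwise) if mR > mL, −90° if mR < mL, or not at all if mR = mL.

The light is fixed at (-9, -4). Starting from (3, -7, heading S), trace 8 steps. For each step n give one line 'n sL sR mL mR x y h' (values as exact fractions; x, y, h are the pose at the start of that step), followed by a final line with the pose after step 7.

0 32/37 160/137 -768/5069 32/37 3 -7 S
1 80/89 80/97 320/8633 80/89 3 -8 E
2 160/153 32/41 832/6273 160/153 4 -8 N
3 1 40/37 -3/74 1 4 -7 W
4 32/37 160/137 -768/5069 32/37 3 -7 S
5 80/89 80/97 320/8633 80/89 3 -8 E
6 160/153 32/41 832/6273 160/153 4 -8 N
7 1 40/37 -3/74 1 4 -7 W
final 3 -7 S

n=0: pose=(3,-7,S); sL=32/37, sR=160/137; mL=-768/5069, mR=32/37; mL+mR=3616/5069 → advance +1; mR−mL=5152/5069 → turn +1·90°
n=1: pose=(3,-8,E); sL=80/89, sR=80/97; mL=320/8633, mR=80/89; mL+mR=8080/8633 → advance +1; mR−mL=7440/8633 → turn +1·90°
n=2: pose=(4,-8,N); sL=160/153, sR=32/41; mL=832/6273, mR=160/153; mL+mR=2464/2091 → advance +1; mR−mL=5728/6273 → turn +1·90°
n=3: pose=(4,-7,W); sL=1, sR=40/37; mL=-3/74, mR=1; mL+mR=71/74 → advance +1; mR−mL=77/74 → turn +1·90°
n=4: pose=(3,-7,S); sL=32/37, sR=160/137; mL=-768/5069, mR=32/37; mL+mR=3616/5069 → advance +1; mR−mL=5152/5069 → turn +1·90°
n=5: pose=(3,-8,E); sL=80/89, sR=80/97; mL=320/8633, mR=80/89; mL+mR=8080/8633 → advance +1; mR−mL=7440/8633 → turn +1·90°
n=6: pose=(4,-8,N); sL=160/153, sR=32/41; mL=832/6273, mR=160/153; mL+mR=2464/2091 → advance +1; mR−mL=5728/6273 → turn +1·90°
n=7: pose=(4,-7,W); sL=1, sR=40/37; mL=-3/74, mR=1; mL+mR=71/74 → advance +1; mR−mL=77/74 → turn +1·90°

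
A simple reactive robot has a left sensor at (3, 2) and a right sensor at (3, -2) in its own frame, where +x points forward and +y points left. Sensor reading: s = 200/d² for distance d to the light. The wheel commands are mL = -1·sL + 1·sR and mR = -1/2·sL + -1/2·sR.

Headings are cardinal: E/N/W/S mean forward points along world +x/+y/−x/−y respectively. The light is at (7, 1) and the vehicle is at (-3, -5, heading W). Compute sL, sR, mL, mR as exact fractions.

200/233 40/37 1920/8621 -8360/8621

left sensor world pos  = (-6, -7); dL² = 233
right sensor world pos = (-6, -3); dR² = 185
sL = 200/233 = 200/233
sR = 200/185 = 40/37
mL = -1·sL + 1·sR = 1920/8621
mR = -1/2·sL + -1/2·sR = -8360/8621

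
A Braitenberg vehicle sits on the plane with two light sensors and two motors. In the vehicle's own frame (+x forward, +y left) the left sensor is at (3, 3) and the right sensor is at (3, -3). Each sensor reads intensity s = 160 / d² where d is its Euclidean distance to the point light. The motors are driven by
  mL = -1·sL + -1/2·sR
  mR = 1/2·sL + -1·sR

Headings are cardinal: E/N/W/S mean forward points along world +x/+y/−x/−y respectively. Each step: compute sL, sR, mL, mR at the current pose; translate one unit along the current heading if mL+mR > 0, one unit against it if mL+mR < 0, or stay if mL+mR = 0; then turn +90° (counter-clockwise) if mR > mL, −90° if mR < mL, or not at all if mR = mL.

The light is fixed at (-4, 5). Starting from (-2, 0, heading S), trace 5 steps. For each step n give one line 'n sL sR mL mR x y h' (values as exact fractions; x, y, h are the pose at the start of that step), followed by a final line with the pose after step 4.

0 160/89 32/13 -3504/1157 -1808/1157 -2 0 S
1 80/13 80/37 -3480/481 440/481 -2 1 E
2 32 160/17 -624/17 112/17 -3 1 N
3 40/17 20 -210/17 -320/17 -3 0 W
4 32 160/29 -1008/29 304/29 -2 0 N
final -2 -1 W

n=0: pose=(-2,0,S); sL=160/89, sR=32/13; mL=-3504/1157, mR=-1808/1157; mL+mR=-5312/1157 → advance -1; mR−mL=1696/1157 → turn +1·90°
n=1: pose=(-2,1,E); sL=80/13, sR=80/37; mL=-3480/481, mR=440/481; mL+mR=-3040/481 → advance -1; mR−mL=3920/481 → turn +1·90°
n=2: pose=(-3,1,N); sL=32, sR=160/17; mL=-624/17, mR=112/17; mL+mR=-512/17 → advance -1; mR−mL=736/17 → turn +1·90°
n=3: pose=(-3,0,W); sL=40/17, sR=20; mL=-210/17, mR=-320/17; mL+mR=-530/17 → advance -1; mR−mL=-110/17 → turn -1·90°
n=4: pose=(-2,0,N); sL=32, sR=160/29; mL=-1008/29, mR=304/29; mL+mR=-704/29 → advance -1; mR−mL=1312/29 → turn +1·90°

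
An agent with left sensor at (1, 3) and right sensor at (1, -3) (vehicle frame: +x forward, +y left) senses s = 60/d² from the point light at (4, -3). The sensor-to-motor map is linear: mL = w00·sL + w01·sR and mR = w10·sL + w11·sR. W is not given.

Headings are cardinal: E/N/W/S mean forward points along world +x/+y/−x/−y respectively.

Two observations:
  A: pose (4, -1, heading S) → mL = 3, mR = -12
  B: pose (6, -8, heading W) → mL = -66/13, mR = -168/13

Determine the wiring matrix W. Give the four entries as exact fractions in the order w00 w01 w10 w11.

1 -1/2 -1 -1

obs A: pose=(4,-1,S) → sL=6, sR=6, mL=3, mR=-12
obs B: pose=(6,-8,W) → sL=12/13, sR=12, mL=-66/13, mR=-168/13
sensor matrix S = [[6, 6], [12/13, 12]]; det S = 864/13
solve [mL_A; mL_B] = S·[w00; w01] and [mR_A; mR_B] = S·[w10; w11]:
  w00 = 1, w01 = -1/2, w10 = -1, w11 = -1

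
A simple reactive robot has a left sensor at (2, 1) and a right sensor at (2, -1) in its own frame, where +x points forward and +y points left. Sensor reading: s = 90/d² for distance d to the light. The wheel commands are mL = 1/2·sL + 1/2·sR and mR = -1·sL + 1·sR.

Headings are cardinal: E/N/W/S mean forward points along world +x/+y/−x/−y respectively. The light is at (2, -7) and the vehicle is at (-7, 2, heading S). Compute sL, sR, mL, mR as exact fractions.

left sensor world pos  = (-6, 0); dL² = 113
right sensor world pos = (-8, 0); dR² = 149
sL = 90/113 = 90/113
sR = 90/149 = 90/149
mL = 1/2·sL + 1/2·sR = 11790/16837
mR = -1·sL + 1·sR = -3240/16837

90/113 90/149 11790/16837 -3240/16837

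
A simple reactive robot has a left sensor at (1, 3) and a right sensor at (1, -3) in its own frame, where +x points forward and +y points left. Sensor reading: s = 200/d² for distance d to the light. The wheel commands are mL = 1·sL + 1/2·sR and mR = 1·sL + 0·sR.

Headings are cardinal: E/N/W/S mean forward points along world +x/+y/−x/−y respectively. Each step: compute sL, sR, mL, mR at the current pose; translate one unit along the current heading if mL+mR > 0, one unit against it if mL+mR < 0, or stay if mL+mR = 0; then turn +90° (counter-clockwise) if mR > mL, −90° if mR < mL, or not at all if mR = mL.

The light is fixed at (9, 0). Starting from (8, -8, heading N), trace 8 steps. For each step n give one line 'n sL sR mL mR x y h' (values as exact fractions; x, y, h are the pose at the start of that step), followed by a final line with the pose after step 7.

0 40/13 200/53 3420/689 40/13 8 -8 N
1 25/2 2 27/2 25/2 8 -7 E
2 200/73 200/73 300/73 200/73 9 -7 S
3 100/61 100/13 4350/793 100/61 9 -8 W
4 40/13 200/53 3420/689 40/13 8 -8 N
5 25/2 2 27/2 25/2 8 -7 E
6 200/73 200/73 300/73 200/73 9 -7 S
7 100/61 100/13 4350/793 100/61 9 -8 W
final 8 -8 N

n=0: pose=(8,-8,N); sL=40/13, sR=200/53; mL=3420/689, mR=40/13; mL+mR=5540/689 → advance +1; mR−mL=-100/53 → turn -1·90°
n=1: pose=(8,-7,E); sL=25/2, sR=2; mL=27/2, mR=25/2; mL+mR=26 → advance +1; mR−mL=-1 → turn -1·90°
n=2: pose=(9,-7,S); sL=200/73, sR=200/73; mL=300/73, mR=200/73; mL+mR=500/73 → advance +1; mR−mL=-100/73 → turn -1·90°
n=3: pose=(9,-8,W); sL=100/61, sR=100/13; mL=4350/793, mR=100/61; mL+mR=5650/793 → advance +1; mR−mL=-50/13 → turn -1·90°
n=4: pose=(8,-8,N); sL=40/13, sR=200/53; mL=3420/689, mR=40/13; mL+mR=5540/689 → advance +1; mR−mL=-100/53 → turn -1·90°
n=5: pose=(8,-7,E); sL=25/2, sR=2; mL=27/2, mR=25/2; mL+mR=26 → advance +1; mR−mL=-1 → turn -1·90°
n=6: pose=(9,-7,S); sL=200/73, sR=200/73; mL=300/73, mR=200/73; mL+mR=500/73 → advance +1; mR−mL=-100/73 → turn -1·90°
n=7: pose=(9,-8,W); sL=100/61, sR=100/13; mL=4350/793, mR=100/61; mL+mR=5650/793 → advance +1; mR−mL=-50/13 → turn -1·90°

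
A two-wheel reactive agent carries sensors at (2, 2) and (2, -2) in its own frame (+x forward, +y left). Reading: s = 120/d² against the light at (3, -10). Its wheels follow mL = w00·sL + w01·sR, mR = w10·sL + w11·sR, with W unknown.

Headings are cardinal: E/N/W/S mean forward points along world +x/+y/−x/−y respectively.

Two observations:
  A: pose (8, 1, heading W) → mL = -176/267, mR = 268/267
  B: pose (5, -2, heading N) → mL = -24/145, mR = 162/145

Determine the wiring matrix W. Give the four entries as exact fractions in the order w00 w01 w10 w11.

obs A: pose=(8,1,W) → sL=4/3, sR=60/89, mL=-176/267, mR=268/267
obs B: pose=(5,-2,N) → sL=6/5, sR=30/29, mL=-24/145, mR=162/145
sensor matrix S = [[4/3, 60/89], [6/5, 30/29]]; det S = 1472/2581
solve [mL_A; mL_B] = S·[w00; w01] and [mR_A; mR_B] = S·[w10; w11]:
  w00 = -1, w01 = 1, w10 = 1/2, w11 = 1/2

-1 1 1/2 1/2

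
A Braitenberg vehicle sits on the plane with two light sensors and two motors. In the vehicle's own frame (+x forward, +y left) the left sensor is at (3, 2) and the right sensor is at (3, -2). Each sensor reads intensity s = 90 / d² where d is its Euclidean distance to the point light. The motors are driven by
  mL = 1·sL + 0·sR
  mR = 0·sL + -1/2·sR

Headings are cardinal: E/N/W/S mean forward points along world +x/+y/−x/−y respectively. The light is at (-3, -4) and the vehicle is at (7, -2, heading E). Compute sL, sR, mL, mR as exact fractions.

left sensor world pos  = (10, 0); dL² = 185
right sensor world pos = (10, -4); dR² = 169
sL = 90/185 = 18/37
sR = 90/169 = 90/169
mL = 1·sL + 0·sR = 18/37
mR = 0·sL + -1/2·sR = -45/169

18/37 90/169 18/37 -45/169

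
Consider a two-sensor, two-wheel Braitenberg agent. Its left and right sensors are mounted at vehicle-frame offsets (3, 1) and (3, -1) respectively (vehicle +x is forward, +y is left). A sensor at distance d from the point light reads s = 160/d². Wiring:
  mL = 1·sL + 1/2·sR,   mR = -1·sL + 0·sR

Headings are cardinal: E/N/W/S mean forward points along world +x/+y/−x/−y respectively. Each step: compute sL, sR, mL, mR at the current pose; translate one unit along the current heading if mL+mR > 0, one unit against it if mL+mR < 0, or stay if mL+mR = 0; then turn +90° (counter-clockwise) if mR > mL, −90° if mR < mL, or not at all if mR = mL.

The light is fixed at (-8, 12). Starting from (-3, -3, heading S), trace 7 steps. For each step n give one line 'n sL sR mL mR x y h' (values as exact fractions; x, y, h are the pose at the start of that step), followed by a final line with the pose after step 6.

n=0: pose=(-3,-3,S); sL=4/9, sR=8/17; mL=104/153, mR=-4/9; mL+mR=4/17 → advance +1; mR−mL=-172/153 → turn -1·90°
n=1: pose=(-3,-4,W); sL=160/293, sR=160/229; mL=60080/67097, mR=-160/293; mL+mR=80/229 → advance +1; mR−mL=-96720/67097 → turn -1·90°
n=2: pose=(-4,-4,N); sL=80/89, sR=80/97; mL=11320/8633, mR=-80/89; mL+mR=40/97 → advance +1; mR−mL=-19080/8633 → turn -1·90°
n=3: pose=(-4,-3,E); sL=32/49, sR=32/61; mL=2736/2989, mR=-32/49; mL+mR=16/61 → advance +1; mR−mL=-4688/2989 → turn -1·90°
n=4: pose=(-3,-3,S); sL=4/9, sR=8/17; mL=104/153, mR=-4/9; mL+mR=4/17 → advance +1; mR−mL=-172/153 → turn -1·90°
n=5: pose=(-3,-4,W); sL=160/293, sR=160/229; mL=60080/67097, mR=-160/293; mL+mR=80/229 → advance +1; mR−mL=-96720/67097 → turn -1·90°
n=6: pose=(-4,-4,N); sL=80/89, sR=80/97; mL=11320/8633, mR=-80/89; mL+mR=40/97 → advance +1; mR−mL=-19080/8633 → turn -1·90°

0 4/9 8/17 104/153 -4/9 -3 -3 S
1 160/293 160/229 60080/67097 -160/293 -3 -4 W
2 80/89 80/97 11320/8633 -80/89 -4 -4 N
3 32/49 32/61 2736/2989 -32/49 -4 -3 E
4 4/9 8/17 104/153 -4/9 -3 -3 S
5 160/293 160/229 60080/67097 -160/293 -3 -4 W
6 80/89 80/97 11320/8633 -80/89 -4 -4 N
final -4 -3 E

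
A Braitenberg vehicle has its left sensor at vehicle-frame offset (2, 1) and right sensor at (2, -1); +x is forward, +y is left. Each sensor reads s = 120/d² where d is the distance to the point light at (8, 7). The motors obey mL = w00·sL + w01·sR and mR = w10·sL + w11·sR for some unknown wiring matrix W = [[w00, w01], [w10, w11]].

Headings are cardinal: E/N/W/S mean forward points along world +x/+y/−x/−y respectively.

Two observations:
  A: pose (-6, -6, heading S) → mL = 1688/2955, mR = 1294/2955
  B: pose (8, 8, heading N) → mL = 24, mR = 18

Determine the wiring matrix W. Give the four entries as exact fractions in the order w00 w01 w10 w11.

1 1 1 1/2

obs A: pose=(-6,-6,S) → sL=60/197, sR=4/15, mL=1688/2955, mR=1294/2955
obs B: pose=(8,8,N) → sL=12, sR=12, mL=24, mR=18
sensor matrix S = [[60/197, 4/15], [12, 12]]; det S = 448/985
solve [mL_A; mL_B] = S·[w00; w01] and [mR_A; mR_B] = S·[w10; w11]:
  w00 = 1, w01 = 1, w10 = 1, w11 = 1/2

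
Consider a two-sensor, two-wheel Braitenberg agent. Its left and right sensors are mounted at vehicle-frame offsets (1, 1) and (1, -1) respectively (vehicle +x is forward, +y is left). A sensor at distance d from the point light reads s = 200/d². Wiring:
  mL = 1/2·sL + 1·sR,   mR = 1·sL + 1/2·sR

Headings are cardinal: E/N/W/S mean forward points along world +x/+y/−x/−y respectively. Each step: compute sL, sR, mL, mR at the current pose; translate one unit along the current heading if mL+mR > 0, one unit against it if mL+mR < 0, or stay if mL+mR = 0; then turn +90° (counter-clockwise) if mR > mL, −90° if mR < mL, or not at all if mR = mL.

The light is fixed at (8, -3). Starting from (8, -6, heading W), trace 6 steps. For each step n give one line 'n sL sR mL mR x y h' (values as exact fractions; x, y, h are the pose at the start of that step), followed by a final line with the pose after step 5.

0 200/17 40 780/17 540/17 8 -6 W
1 25 50 125/2 50 7 -6 N
2 200 200/9 1100/9 1900/9 7 -5 E
3 100 100 150 150 8 -5 N
4 200 200 300 300 8 -4 N
5 100 100 150 150 8 -3 N
final 8 -2 N

n=0: pose=(8,-6,W); sL=200/17, sR=40; mL=780/17, mR=540/17; mL+mR=1320/17 → advance +1; mR−mL=-240/17 → turn -1·90°
n=1: pose=(7,-6,N); sL=25, sR=50; mL=125/2, mR=50; mL+mR=225/2 → advance +1; mR−mL=-25/2 → turn -1·90°
n=2: pose=(7,-5,E); sL=200, sR=200/9; mL=1100/9, mR=1900/9; mL+mR=1000/3 → advance +1; mR−mL=800/9 → turn +1·90°
n=3: pose=(8,-5,N); sL=100, sR=100; mL=150, mR=150; mL+mR=300 → advance +1; mR−mL=0 → turn +0·90°
n=4: pose=(8,-4,N); sL=200, sR=200; mL=300, mR=300; mL+mR=600 → advance +1; mR−mL=0 → turn +0·90°
n=5: pose=(8,-3,N); sL=100, sR=100; mL=150, mR=150; mL+mR=300 → advance +1; mR−mL=0 → turn +0·90°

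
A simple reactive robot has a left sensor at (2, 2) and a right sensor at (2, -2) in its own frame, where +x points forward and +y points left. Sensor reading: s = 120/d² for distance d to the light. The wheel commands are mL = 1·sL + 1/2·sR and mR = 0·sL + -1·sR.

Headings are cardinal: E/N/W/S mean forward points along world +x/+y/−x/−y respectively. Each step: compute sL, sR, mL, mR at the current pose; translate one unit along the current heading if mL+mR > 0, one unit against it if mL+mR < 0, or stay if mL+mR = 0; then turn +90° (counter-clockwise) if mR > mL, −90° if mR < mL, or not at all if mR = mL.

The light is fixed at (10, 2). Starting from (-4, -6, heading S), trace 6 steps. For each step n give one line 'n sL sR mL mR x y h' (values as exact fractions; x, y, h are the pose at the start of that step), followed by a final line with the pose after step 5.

0 30/61 30/89 3585/5429 -30/89 -4 -6 S
1 120/377 24/61 11844/22997 -24/61 -4 -7 W
2 60/169 60/109 11610/18421 -60/109 -5 -7 N
3 24/41 120/269 8916/11029 -120/269 -5 -6 E
4 30/61 30/89 3585/5429 -30/89 -4 -6 S
5 120/377 24/61 11844/22997 -24/61 -4 -7 W
final -5 -7 N

n=0: pose=(-4,-6,S); sL=30/61, sR=30/89; mL=3585/5429, mR=-30/89; mL+mR=1755/5429 → advance +1; mR−mL=-5415/5429 → turn -1·90°
n=1: pose=(-4,-7,W); sL=120/377, sR=24/61; mL=11844/22997, mR=-24/61; mL+mR=2796/22997 → advance +1; mR−mL=-20892/22997 → turn -1·90°
n=2: pose=(-5,-7,N); sL=60/169, sR=60/109; mL=11610/18421, mR=-60/109; mL+mR=1470/18421 → advance +1; mR−mL=-21750/18421 → turn -1·90°
n=3: pose=(-5,-6,E); sL=24/41, sR=120/269; mL=8916/11029, mR=-120/269; mL+mR=3996/11029 → advance +1; mR−mL=-13836/11029 → turn -1·90°
n=4: pose=(-4,-6,S); sL=30/61, sR=30/89; mL=3585/5429, mR=-30/89; mL+mR=1755/5429 → advance +1; mR−mL=-5415/5429 → turn -1·90°
n=5: pose=(-4,-7,W); sL=120/377, sR=24/61; mL=11844/22997, mR=-24/61; mL+mR=2796/22997 → advance +1; mR−mL=-20892/22997 → turn -1·90°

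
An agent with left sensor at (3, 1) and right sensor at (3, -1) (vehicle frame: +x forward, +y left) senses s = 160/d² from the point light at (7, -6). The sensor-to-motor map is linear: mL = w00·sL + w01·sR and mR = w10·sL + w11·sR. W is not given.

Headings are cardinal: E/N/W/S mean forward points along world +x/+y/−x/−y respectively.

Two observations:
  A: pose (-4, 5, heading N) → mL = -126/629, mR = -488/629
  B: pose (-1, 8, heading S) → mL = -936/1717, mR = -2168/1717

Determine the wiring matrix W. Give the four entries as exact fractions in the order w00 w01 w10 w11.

obs A: pose=(-4,5,N) → sL=8/17, sR=20/37, mL=-126/629, mR=-488/629
obs B: pose=(-1,8,S) → sL=16/17, sR=80/101, mL=-936/1717, mR=-2168/1717
sensor matrix S = [[8/17, 20/37], [16/17, 80/101]]; det S = -8640/63529
solve [mL_A; mL_B] = S·[w00; w01] and [mR_A; mR_B] = S·[w10; w11]:
  w00 = -1, w01 = 1/2, w10 = -1/2, w11 = -1

-1 1/2 -1/2 -1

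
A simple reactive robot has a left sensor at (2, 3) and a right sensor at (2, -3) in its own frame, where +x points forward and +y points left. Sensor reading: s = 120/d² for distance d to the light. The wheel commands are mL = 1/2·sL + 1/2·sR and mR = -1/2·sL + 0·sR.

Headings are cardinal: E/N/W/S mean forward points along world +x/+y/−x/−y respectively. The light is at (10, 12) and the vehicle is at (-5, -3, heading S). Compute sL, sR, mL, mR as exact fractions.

120/433 120/613 62760/265429 -60/433

left sensor world pos  = (-2, -5); dL² = 433
right sensor world pos = (-8, -5); dR² = 613
sL = 120/433 = 120/433
sR = 120/613 = 120/613
mL = 1/2·sL + 1/2·sR = 62760/265429
mR = -1/2·sL + 0·sR = -60/433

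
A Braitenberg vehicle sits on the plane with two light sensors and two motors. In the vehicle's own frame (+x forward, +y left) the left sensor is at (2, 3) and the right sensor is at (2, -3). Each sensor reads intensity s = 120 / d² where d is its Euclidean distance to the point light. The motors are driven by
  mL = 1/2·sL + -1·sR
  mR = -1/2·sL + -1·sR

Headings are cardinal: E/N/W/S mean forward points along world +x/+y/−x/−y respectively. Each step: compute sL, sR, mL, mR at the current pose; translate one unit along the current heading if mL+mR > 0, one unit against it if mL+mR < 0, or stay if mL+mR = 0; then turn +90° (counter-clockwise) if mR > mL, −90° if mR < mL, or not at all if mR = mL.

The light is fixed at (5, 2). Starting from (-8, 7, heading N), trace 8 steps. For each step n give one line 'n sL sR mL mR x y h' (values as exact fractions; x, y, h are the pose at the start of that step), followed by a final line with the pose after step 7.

n=0: pose=(-8,7,N); sL=24/61, sR=120/149; mL=-5532/9089, mR=-9108/9089; mL+mR=-240/149 → advance -1; mR−mL=-24/61 → turn -1·90°
n=1: pose=(-8,6,E); sL=12/17, sR=60/61; mL=-654/1037, mR=-1386/1037; mL+mR=-120/61 → advance -1; mR−mL=-12/17 → turn -1·90°
n=2: pose=(-9,6,S); sL=24/25, sR=120/293; mL=516/7325, mR=-6516/7325; mL+mR=-240/293 → advance -1; mR−mL=-24/25 → turn -1·90°
n=3: pose=(-9,7,W); sL=6/13, sR=3/8; mL=-15/104, mR=-63/104; mL+mR=-3/4 → advance -1; mR−mL=-6/13 → turn -1·90°
n=4: pose=(-8,7,N); sL=24/61, sR=120/149; mL=-5532/9089, mR=-9108/9089; mL+mR=-240/149 → advance -1; mR−mL=-24/61 → turn -1·90°
n=5: pose=(-8,6,E); sL=12/17, sR=60/61; mL=-654/1037, mR=-1386/1037; mL+mR=-120/61 → advance -1; mR−mL=-12/17 → turn -1·90°
n=6: pose=(-9,6,S); sL=24/25, sR=120/293; mL=516/7325, mR=-6516/7325; mL+mR=-240/293 → advance -1; mR−mL=-24/25 → turn -1·90°
n=7: pose=(-9,7,W); sL=6/13, sR=3/8; mL=-15/104, mR=-63/104; mL+mR=-3/4 → advance -1; mR−mL=-6/13 → turn -1·90°

0 24/61 120/149 -5532/9089 -9108/9089 -8 7 N
1 12/17 60/61 -654/1037 -1386/1037 -8 6 E
2 24/25 120/293 516/7325 -6516/7325 -9 6 S
3 6/13 3/8 -15/104 -63/104 -9 7 W
4 24/61 120/149 -5532/9089 -9108/9089 -8 7 N
5 12/17 60/61 -654/1037 -1386/1037 -8 6 E
6 24/25 120/293 516/7325 -6516/7325 -9 6 S
7 6/13 3/8 -15/104 -63/104 -9 7 W
final -8 7 N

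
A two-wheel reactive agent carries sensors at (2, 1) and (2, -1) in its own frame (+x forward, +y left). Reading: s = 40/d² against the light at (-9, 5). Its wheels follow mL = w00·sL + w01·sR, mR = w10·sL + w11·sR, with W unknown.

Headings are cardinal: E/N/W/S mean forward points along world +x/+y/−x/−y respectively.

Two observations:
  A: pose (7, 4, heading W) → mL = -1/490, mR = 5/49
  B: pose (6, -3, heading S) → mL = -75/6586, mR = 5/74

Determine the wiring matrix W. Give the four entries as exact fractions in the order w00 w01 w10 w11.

obs A: pose=(7,4,W) → sL=1/5, sR=10/49, mL=-1/490, mR=5/49
obs B: pose=(6,-3,S) → sL=10/89, sR=5/37, mL=-75/6586, mR=5/74
sensor matrix S = [[1/5, 10/49], [10/89, 5/37]]; det S = 661/161357
solve [mL_A; mL_B] = S·[w00; w01] and [mR_A; mR_B] = S·[w10; w11]:
  w00 = 1/2, w01 = -1/2, w10 = 0, w11 = 1/2

1/2 -1/2 0 1/2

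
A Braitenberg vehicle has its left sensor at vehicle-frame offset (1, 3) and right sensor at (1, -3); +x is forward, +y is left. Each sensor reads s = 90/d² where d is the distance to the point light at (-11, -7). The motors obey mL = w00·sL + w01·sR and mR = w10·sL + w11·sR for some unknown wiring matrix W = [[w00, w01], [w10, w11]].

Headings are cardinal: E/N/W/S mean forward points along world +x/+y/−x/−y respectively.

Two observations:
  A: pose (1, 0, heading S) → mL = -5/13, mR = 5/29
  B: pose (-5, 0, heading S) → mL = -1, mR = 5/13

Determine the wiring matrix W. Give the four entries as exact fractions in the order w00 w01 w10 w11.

0 -1/2 1/2 0

obs A: pose=(1,0,S) → sL=10/29, sR=10/13, mL=-5/13, mR=5/29
obs B: pose=(-5,0,S) → sL=10/13, sR=2, mL=-1, mR=5/13
sensor matrix S = [[10/29, 10/13], [10/13, 2]]; det S = 480/4901
solve [mL_A; mL_B] = S·[w00; w01] and [mR_A; mR_B] = S·[w10; w11]:
  w00 = 0, w01 = -1/2, w10 = 1/2, w11 = 0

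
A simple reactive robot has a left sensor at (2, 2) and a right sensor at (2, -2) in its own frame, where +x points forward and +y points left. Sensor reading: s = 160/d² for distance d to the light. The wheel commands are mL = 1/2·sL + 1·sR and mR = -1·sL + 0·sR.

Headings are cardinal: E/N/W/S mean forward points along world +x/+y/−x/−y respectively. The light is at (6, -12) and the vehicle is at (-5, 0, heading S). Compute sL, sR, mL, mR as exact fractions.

left sensor world pos  = (-3, -2); dL² = 181
right sensor world pos = (-7, -2); dR² = 269
sL = 160/181 = 160/181
sR = 160/269 = 160/269
mL = 1/2·sL + 1·sR = 50480/48689
mR = -1·sL + 0·sR = -160/181

160/181 160/269 50480/48689 -160/181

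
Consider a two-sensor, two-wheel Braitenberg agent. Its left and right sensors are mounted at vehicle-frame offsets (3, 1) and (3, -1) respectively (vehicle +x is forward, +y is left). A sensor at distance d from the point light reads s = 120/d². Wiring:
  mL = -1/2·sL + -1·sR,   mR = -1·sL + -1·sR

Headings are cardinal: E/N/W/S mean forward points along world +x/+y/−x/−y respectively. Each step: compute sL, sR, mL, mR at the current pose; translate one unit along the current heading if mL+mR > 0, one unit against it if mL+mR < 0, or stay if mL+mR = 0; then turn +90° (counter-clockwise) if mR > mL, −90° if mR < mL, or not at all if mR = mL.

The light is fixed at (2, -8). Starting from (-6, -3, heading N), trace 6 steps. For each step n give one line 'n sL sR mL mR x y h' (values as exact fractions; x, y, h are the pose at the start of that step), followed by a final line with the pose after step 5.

n=0: pose=(-6,-3,N); sL=24/29, sR=120/113; mL=-4836/3277, mR=-6192/3277; mL+mR=-11028/3277 → advance -1; mR−mL=-12/29 → turn -1·90°
n=1: pose=(-6,-4,E); sL=12/5, sR=60/17; mL=-402/85, mR=-504/85; mL+mR=-906/85 → advance -1; mR−mL=-6/5 → turn -1·90°
n=2: pose=(-7,-4,S); sL=24/13, sR=120/101; mL=-2772/1313, mR=-3984/1313; mL+mR=-6756/1313 → advance -1; mR−mL=-12/13 → turn -1·90°
n=3: pose=(-7,-3,W); sL=3/4, sR=2/3; mL=-25/24, mR=-17/12; mL+mR=-59/24 → advance -1; mR−mL=-3/8 → turn -1·90°
n=4: pose=(-6,-3,N); sL=24/29, sR=120/113; mL=-4836/3277, mR=-6192/3277; mL+mR=-11028/3277 → advance -1; mR−mL=-12/29 → turn -1·90°
n=5: pose=(-6,-4,E); sL=12/5, sR=60/17; mL=-402/85, mR=-504/85; mL+mR=-906/85 → advance -1; mR−mL=-6/5 → turn -1·90°

0 24/29 120/113 -4836/3277 -6192/3277 -6 -3 N
1 12/5 60/17 -402/85 -504/85 -6 -4 E
2 24/13 120/101 -2772/1313 -3984/1313 -7 -4 S
3 3/4 2/3 -25/24 -17/12 -7 -3 W
4 24/29 120/113 -4836/3277 -6192/3277 -6 -3 N
5 12/5 60/17 -402/85 -504/85 -6 -4 E
final -7 -4 S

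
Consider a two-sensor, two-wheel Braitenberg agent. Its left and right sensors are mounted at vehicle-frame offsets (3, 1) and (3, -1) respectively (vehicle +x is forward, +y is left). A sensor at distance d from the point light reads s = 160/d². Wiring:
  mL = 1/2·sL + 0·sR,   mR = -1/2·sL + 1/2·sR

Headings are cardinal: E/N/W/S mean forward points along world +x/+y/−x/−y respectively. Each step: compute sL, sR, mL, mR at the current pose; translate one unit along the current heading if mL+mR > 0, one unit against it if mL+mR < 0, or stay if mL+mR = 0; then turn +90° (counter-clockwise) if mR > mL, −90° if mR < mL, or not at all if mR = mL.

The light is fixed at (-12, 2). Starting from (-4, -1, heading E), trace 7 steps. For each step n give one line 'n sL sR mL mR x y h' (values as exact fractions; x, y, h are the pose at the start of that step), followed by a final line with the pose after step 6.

0 32/25 160/137 16/25 -192/3425 -4 -1 E
1 20/17 8/5 10/17 18/85 -3 -1 S
2 160/61 32/9 80/61 256/549 -3 -2 W
3 16/5 80/41 8/5 -128/205 -4 -2 N
4 32/25 160/137 16/25 -192/3425 -4 -1 E
5 20/17 8/5 10/17 18/85 -3 -1 S
6 160/61 32/9 80/61 256/549 -3 -2 W
final -4 -2 N

n=0: pose=(-4,-1,E); sL=32/25, sR=160/137; mL=16/25, mR=-192/3425; mL+mR=80/137 → advance +1; mR−mL=-2384/3425 → turn -1·90°
n=1: pose=(-3,-1,S); sL=20/17, sR=8/5; mL=10/17, mR=18/85; mL+mR=4/5 → advance +1; mR−mL=-32/85 → turn -1·90°
n=2: pose=(-3,-2,W); sL=160/61, sR=32/9; mL=80/61, mR=256/549; mL+mR=16/9 → advance +1; mR−mL=-464/549 → turn -1·90°
n=3: pose=(-4,-2,N); sL=16/5, sR=80/41; mL=8/5, mR=-128/205; mL+mR=40/41 → advance +1; mR−mL=-456/205 → turn -1·90°
n=4: pose=(-4,-1,E); sL=32/25, sR=160/137; mL=16/25, mR=-192/3425; mL+mR=80/137 → advance +1; mR−mL=-2384/3425 → turn -1·90°
n=5: pose=(-3,-1,S); sL=20/17, sR=8/5; mL=10/17, mR=18/85; mL+mR=4/5 → advance +1; mR−mL=-32/85 → turn -1·90°
n=6: pose=(-3,-2,W); sL=160/61, sR=32/9; mL=80/61, mR=256/549; mL+mR=16/9 → advance +1; mR−mL=-464/549 → turn -1·90°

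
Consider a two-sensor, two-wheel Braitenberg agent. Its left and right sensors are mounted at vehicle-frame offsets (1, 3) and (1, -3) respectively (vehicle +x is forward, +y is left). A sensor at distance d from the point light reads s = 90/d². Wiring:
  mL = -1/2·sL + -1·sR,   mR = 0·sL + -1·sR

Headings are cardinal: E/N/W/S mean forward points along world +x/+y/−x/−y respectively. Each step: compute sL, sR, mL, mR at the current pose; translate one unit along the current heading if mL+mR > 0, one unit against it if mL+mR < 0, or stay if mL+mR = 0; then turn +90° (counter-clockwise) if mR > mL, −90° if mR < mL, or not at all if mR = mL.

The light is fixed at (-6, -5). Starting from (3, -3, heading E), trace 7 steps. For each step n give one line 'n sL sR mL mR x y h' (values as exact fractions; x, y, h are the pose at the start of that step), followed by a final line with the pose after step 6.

0 18/25 90/101 -3159/2525 -90/101 3 -3 E
1 45/17 9/13 -891/442 -9/13 2 -3 N
2 90/53 18/13 -1539/689 -18/13 2 -4 W
3 5/8 5/2 -45/16 -5/2 3 -4 S
4 18/25 90/101 -3159/2525 -90/101 3 -3 E
5 45/17 9/13 -891/442 -9/13 2 -3 N
6 90/53 18/13 -1539/689 -18/13 2 -4 W
final 3 -4 S

n=0: pose=(3,-3,E); sL=18/25, sR=90/101; mL=-3159/2525, mR=-90/101; mL+mR=-5409/2525 → advance -1; mR−mL=9/25 → turn +1·90°
n=1: pose=(2,-3,N); sL=45/17, sR=9/13; mL=-891/442, mR=-9/13; mL+mR=-1197/442 → advance -1; mR−mL=45/34 → turn +1·90°
n=2: pose=(2,-4,W); sL=90/53, sR=18/13; mL=-1539/689, mR=-18/13; mL+mR=-2493/689 → advance -1; mR−mL=45/53 → turn +1·90°
n=3: pose=(3,-4,S); sL=5/8, sR=5/2; mL=-45/16, mR=-5/2; mL+mR=-85/16 → advance -1; mR−mL=5/16 → turn +1·90°
n=4: pose=(3,-3,E); sL=18/25, sR=90/101; mL=-3159/2525, mR=-90/101; mL+mR=-5409/2525 → advance -1; mR−mL=9/25 → turn +1·90°
n=5: pose=(2,-3,N); sL=45/17, sR=9/13; mL=-891/442, mR=-9/13; mL+mR=-1197/442 → advance -1; mR−mL=45/34 → turn +1·90°
n=6: pose=(2,-4,W); sL=90/53, sR=18/13; mL=-1539/689, mR=-18/13; mL+mR=-2493/689 → advance -1; mR−mL=45/53 → turn +1·90°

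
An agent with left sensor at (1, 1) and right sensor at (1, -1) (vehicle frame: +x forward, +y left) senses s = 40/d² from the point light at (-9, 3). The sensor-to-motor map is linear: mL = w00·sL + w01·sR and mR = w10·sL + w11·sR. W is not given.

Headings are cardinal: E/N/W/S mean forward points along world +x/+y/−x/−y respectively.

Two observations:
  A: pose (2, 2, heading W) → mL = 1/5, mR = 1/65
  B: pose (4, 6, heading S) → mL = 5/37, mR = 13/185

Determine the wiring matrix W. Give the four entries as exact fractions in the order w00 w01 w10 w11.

0 1/2 -1 1

obs A: pose=(2,2,W) → sL=5/13, sR=2/5, mL=1/5, mR=1/65
obs B: pose=(4,6,S) → sL=1/5, sR=10/37, mL=5/37, mR=13/185
sensor matrix S = [[5/13, 2/5], [1/5, 10/37]]; det S = 288/12025
solve [mL_A; mL_B] = S·[w00; w01] and [mR_A; mR_B] = S·[w10; w11]:
  w00 = 0, w01 = 1/2, w10 = -1, w11 = 1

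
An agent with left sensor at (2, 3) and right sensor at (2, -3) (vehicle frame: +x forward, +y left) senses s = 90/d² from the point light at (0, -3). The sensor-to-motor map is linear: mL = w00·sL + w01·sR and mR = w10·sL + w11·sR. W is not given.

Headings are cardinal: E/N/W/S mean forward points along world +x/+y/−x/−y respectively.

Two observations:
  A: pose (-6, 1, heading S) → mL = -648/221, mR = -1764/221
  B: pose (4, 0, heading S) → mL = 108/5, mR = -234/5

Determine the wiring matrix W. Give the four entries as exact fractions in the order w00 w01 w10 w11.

obs A: pose=(-6,1,S) → sL=90/13, sR=18/17, mL=-648/221, mR=-1764/221
obs B: pose=(4,0,S) → sL=9/5, sR=45, mL=108/5, mR=-234/5
sensor matrix S = [[90/13, 18/17], [9/5, 45]]; det S = 342144/1105
solve [mL_A; mL_B] = S·[w00; w01] and [mR_A; mR_B] = S·[w10; w11]:
  w00 = -1/2, w01 = 1/2, w10 = -1, w11 = -1

-1/2 1/2 -1 -1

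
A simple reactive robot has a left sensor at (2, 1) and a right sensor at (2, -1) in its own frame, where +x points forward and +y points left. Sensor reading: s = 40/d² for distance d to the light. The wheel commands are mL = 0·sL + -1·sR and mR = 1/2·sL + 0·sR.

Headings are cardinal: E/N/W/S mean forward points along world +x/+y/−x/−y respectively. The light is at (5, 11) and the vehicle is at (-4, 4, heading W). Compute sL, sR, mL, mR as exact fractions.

left sensor world pos  = (-6, 3); dL² = 185
right sensor world pos = (-6, 5); dR² = 157
sL = 40/185 = 8/37
sR = 40/157 = 40/157
mL = 0·sL + -1·sR = -40/157
mR = 1/2·sL + 0·sR = 4/37

8/37 40/157 -40/157 4/37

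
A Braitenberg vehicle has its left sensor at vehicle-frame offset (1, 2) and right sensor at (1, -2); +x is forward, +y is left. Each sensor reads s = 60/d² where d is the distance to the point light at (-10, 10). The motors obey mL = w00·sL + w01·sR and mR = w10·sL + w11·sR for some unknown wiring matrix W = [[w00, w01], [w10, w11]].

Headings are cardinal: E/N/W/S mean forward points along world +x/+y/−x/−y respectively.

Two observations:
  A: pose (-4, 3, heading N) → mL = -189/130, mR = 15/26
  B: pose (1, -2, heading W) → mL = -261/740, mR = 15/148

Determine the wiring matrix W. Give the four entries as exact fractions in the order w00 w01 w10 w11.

-1 -1/2 1/2 0

obs A: pose=(-4,3,N) → sL=15/13, sR=3/5, mL=-189/130, mR=15/26
obs B: pose=(1,-2,W) → sL=15/74, sR=3/10, mL=-261/740, mR=15/148
sensor matrix S = [[15/13, 3/5], [15/74, 3/10]]; det S = 108/481
solve [mL_A; mL_B] = S·[w00; w01] and [mR_A; mR_B] = S·[w10; w11]:
  w00 = -1, w01 = -1/2, w10 = 1/2, w11 = 0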